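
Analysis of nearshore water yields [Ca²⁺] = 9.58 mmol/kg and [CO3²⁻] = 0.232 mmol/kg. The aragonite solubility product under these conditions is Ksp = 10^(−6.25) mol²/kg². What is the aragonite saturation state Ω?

Ω = 3.95

Ksp = 10^(−6.25) = 5.623×10^-7
Ω = [Ca²⁺][CO3²⁻]/Ksp = (9.58×10^-3)(0.232×10^-3) / 5.623×10^-7 = 3.95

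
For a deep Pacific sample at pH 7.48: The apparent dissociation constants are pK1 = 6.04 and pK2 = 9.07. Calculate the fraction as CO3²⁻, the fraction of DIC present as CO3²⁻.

α₂ = 1 / (1 + [H⁺]/K2 + [H⁺]²/(K1K2)) = 1 / (1 + 10^+1.59 + 10^+0.15)
   = 1 / (1 + 38.905 + 1.4125) = 1/41.317 = 0.02420

α₂ = 0.0242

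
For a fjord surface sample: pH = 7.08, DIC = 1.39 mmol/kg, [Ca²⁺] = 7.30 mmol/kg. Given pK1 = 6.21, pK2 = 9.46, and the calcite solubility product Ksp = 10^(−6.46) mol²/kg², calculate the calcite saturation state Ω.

α₂ = 1 / (1 + [H⁺]/K2 + [H⁺]²/(K1K2)) = 1 / (1 + 10^+2.38 + 10^+1.51)
   = 1 / (1 + 239.88 + 32.359) = 1/273.24 = 0.003660
[CO3²⁻] = α₂ × DIC = 0.003660 × 1.39 = 0.005087 mmol/kg = 5.087 μmol/kg
Ksp = 10^(−6.46) = 3.467×10^-7
Ω = [Ca²⁺][CO3²⁻]/Ksp = (7.30×10^-3)(5.087×10^-6) / 3.467×10^-7 = 0.107

Ω = 0.107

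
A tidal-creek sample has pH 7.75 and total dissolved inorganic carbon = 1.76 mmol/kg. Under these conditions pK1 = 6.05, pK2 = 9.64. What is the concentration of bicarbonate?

α₁ = 1 / (1 + [H⁺]/K1 + K2/[H⁺]) = 1 / (1 + 10^-1.70 + 10^-1.89)
   = 1 / (1 + 0.019953 + 0.012882) = 1/1.0328 = 0.9682
[HCO3⁻] = α₁ × DIC = 0.9682 × 1.76 = 1.70 mmol/kg

[HCO3⁻] = 1.70 mmol/kg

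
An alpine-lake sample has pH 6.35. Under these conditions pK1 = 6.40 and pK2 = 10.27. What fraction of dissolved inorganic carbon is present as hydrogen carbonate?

α₁ = 1 / (1 + [H⁺]/K1 + K2/[H⁺]) = 1 / (1 + 10^+0.05 + 10^-3.92)
   = 1 / (1 + 1.1220 + 0.00012023) = 1/2.1221 = 0.4712

α₁ = 0.471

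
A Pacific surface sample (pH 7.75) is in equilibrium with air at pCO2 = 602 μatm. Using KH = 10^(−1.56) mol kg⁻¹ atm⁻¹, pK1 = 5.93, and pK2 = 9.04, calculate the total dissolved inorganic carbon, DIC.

[CO2*] = KH · pCO2 = 10^(−1.56) × 602×10^-6 = 1.658×10^-5 mol/kg
α₀ = 1/(1 + K1/[H⁺] + K1K2/[H⁺]²) = 1/(1 + 10^+1.82 + 10^+0.53) = 0.01419
DIC = [CO2*]/α₀ = 1.658×10^-5 / 0.01419 = 1.17 mmol/kg

DIC = 1.17 mmol/kg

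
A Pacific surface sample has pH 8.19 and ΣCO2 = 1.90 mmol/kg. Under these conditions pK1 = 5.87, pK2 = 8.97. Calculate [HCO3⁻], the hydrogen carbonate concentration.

α₁ = 1 / (1 + [H⁺]/K1 + K2/[H⁺]) = 1 / (1 + 10^-2.32 + 10^-0.78)
   = 1 / (1 + 0.0047863 + 0.16596) = 1/1.1707 = 0.8542
[HCO3⁻] = α₁ × DIC = 0.8542 × 1.90 = 1.62 mmol/kg

[HCO3⁻] = 1.62 mmol/kg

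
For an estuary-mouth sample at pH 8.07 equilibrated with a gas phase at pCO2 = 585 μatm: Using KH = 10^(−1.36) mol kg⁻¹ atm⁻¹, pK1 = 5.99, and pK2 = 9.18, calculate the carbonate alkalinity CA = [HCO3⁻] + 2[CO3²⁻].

CA = 3.55 mmol/kg

[CO2*] = KH · pCO2 = 10^(−1.36) × 585×10^-6 = 2.554×10^-5 mol/kg
α₀ = 1/(1 + K1/[H⁺] + K1K2/[H⁺]²) = 1/(1 + 10^+2.08 + 10^+0.97) = 0.007659
DIC = [CO2*]/α₀ = 2.554×10^-5 / 0.007659 = 3.334 mmol/kg
CA = (α₁ + 2α₂)·DIC = (0.9209 + 2×0.07148) × 3.334 = 3.55 mmol/kg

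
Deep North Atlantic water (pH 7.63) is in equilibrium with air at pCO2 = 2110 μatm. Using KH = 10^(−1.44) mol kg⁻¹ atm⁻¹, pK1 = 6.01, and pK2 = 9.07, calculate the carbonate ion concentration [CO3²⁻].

[CO2*] = KH · pCO2 = 10^(−1.44) × 2110×10^-6 = 7.661×10^-5 mol/kg
α₀ = 1/(1 + K1/[H⁺] + K1K2/[H⁺]²) = 1/(1 + 10^+1.62 + 10^+0.18) = 0.02262
DIC = [CO2*]/α₀ = 7.661×10^-5 / 0.02262 = 3.386 mmol/kg
[CO3²⁻] = α₂·DIC; α₂ = 0.03424, so [CO3²⁻] = 0.03424 × 3.386 = 0.116 mmol/kg

[CO3²⁻] = 0.116 mmol/kg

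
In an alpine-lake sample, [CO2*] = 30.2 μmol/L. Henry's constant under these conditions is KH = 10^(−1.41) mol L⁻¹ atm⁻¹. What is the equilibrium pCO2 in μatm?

KH = 10^(−1.41) = 3.890×10^-2 mol L⁻¹ atm⁻¹
pCO2 = [CO2*]/KH = 30.2×10^-6 / 3.890×10^-2 = 7.76×10^-4 atm = 776 μatm

pCO2 = 776 μatm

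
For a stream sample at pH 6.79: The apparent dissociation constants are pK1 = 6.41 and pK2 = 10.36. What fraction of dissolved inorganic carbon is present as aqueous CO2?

α₀ = 0.294

α₀ = 1 / (1 + K1/[H⁺] + K1K2/[H⁺]²) = 1 / (1 + 10^+0.38 + 10^-3.19)
   = 1 / (1 + 2.3988 + 0.00064565) = 1/3.3995 = 0.2942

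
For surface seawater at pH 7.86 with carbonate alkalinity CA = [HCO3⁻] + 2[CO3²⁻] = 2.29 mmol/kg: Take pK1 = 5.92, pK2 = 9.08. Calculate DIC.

CA = [HCO3⁻] + 2[CO3²⁻] = (α₁ + 2α₂)·DIC
At pH 7.86: [H⁺]/K1 = 10^-1.94 = 0.011482, K2/[H⁺] = 10^-1.22 = 0.060256
α₁ = 1/(1 + 0.011482 + 0.060256) = 1/1.0717 = 0.9331; α₂ = α₁·K2/[H⁺] = 0.05622
α₁ + 2α₂ = 1.0455
DIC = CA / (α₁ + 2α₂) = 2.29 / 1.0455 = 2.19 mmol/kg

DIC = 2.19 mmol/kg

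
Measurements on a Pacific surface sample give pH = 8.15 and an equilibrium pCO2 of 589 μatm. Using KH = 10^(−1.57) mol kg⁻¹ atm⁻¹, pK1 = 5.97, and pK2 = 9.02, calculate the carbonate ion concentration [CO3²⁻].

[CO3²⁻] = 0.324 mmol/kg

[CO2*] = KH · pCO2 = 10^(−1.57) × 589×10^-6 = 1.585×10^-5 mol/kg
α₀ = 1/(1 + K1/[H⁺] + K1K2/[H⁺]²) = 1/(1 + 10^+2.18 + 10^+1.31) = 0.005788
DIC = [CO2*]/α₀ = 1.585×10^-5 / 0.005788 = 2.739 mmol/kg
[CO3²⁻] = α₂·DIC; α₂ = 0.1182, so [CO3²⁻] = 0.1182 × 2.739 = 0.324 mmol/kg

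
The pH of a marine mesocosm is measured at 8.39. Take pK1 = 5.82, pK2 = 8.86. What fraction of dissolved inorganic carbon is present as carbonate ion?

α₂ = 1 / (1 + [H⁺]/K2 + [H⁺]²/(K1K2)) = 1 / (1 + 10^+0.47 + 10^-2.10)
   = 1 / (1 + 2.9512 + 0.0079433) = 1/3.9592 = 0.2526

α₂ = 0.253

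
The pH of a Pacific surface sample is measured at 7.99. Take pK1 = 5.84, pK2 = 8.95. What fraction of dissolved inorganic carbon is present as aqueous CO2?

α₀ = 1 / (1 + K1/[H⁺] + K1K2/[H⁺]²) = 1 / (1 + 10^+2.15 + 10^+1.19)
   = 1 / (1 + 141.25 + 15.488) = 1/157.74 = 0.006339

α₀ = 0.00634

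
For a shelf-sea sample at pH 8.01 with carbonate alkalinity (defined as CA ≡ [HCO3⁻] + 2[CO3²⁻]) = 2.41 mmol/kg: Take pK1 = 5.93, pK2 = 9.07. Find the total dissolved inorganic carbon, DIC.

DIC = 2.25 mmol/kg

CA = [HCO3⁻] + 2[CO3²⁻] = (α₁ + 2α₂)·DIC
At pH 8.01: [H⁺]/K1 = 10^-2.08 = 0.0083176, K2/[H⁺] = 10^-1.06 = 0.087096
α₁ = 1/(1 + 0.0083176 + 0.087096) = 1/1.0954 = 0.9129; α₂ = α₁·K2/[H⁺] = 0.07951
α₁ + 2α₂ = 1.0719
DIC = CA / (α₁ + 2α₂) = 2.41 / 1.0719 = 2.25 mmol/kg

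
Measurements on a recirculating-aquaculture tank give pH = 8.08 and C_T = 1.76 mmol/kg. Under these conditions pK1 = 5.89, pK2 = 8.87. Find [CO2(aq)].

α₀ = 1 / (1 + K1/[H⁺] + K1K2/[H⁺]²) = 1 / (1 + 10^+2.19 + 10^+1.40)
   = 1 / (1 + 154.88 + 25.119) = 1/181.00 = 0.005525
[CO2*] = α₀ × DIC = 0.005525 × 1.76 = 0.00972 mmol/kg = 9.72 μmol/kg

[CO2*] = 9.72 μmol/kg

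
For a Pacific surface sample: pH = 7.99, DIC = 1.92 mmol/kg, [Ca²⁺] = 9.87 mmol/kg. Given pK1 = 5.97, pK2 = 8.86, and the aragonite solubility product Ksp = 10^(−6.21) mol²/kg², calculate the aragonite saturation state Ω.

Ω = 3.62

α₂ = 1 / (1 + [H⁺]/K2 + [H⁺]²/(K1K2)) = 1 / (1 + 10^+0.87 + 10^-1.15)
   = 1 / (1 + 7.4131 + 0.070795) = 1/8.4839 = 0.1179
[CO3²⁻] = α₂ × DIC = 0.1179 × 1.92 = 0.2263 mmol/kg
Ksp = 10^(−6.21) = 6.166×10^-7
Ω = [Ca²⁺][CO3²⁻]/Ksp = (9.87×10^-3)(2.263×10^-4) / 6.166×10^-7 = 3.62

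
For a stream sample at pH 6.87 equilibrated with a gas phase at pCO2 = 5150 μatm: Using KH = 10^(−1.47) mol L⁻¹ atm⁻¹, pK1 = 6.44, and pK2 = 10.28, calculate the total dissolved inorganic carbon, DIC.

DIC = 0.644 mmol/L

[CO2*] = KH · pCO2 = 10^(−1.47) × 5150×10^-6 = 1.745×10^-4 mol/L
α₀ = 1/(1 + K1/[H⁺] + K1K2/[H⁺]²) = 1/(1 + 10^+0.43 + 10^-2.98) = 0.2708
DIC = [CO2*]/α₀ = 1.745×10^-4 / 0.2708 = 0.644 mmol/L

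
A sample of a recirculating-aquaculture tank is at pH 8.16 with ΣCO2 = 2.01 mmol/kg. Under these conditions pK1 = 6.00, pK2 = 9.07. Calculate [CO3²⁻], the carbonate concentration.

[CO3²⁻] = 0.219 mmol/kg

α₂ = 1 / (1 + [H⁺]/K2 + [H⁺]²/(K1K2)) = 1 / (1 + 10^+0.91 + 10^-1.25)
   = 1 / (1 + 8.1283 + 0.056234) = 1/9.1845 = 0.1089
[CO3²⁻] = α₂ × DIC = 0.1089 × 2.01 = 0.219 mmol/kg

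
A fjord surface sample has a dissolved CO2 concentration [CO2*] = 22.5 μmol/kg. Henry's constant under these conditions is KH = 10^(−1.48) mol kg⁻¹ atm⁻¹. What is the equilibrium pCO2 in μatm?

KH = 10^(−1.48) = 3.311×10^-2 mol kg⁻¹ atm⁻¹
pCO2 = [CO2*]/KH = 22.5×10^-6 / 3.311×10^-2 = 6.79×10^-4 atm = 679 μatm

pCO2 = 679 μatm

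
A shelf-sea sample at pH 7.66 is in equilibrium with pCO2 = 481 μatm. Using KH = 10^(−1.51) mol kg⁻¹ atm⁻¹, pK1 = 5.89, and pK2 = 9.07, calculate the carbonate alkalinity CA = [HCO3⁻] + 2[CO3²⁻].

CA = 0.943 mmol/kg

[CO2*] = KH · pCO2 = 10^(−1.51) × 481×10^-6 = 1.486×10^-5 mol/kg
α₀ = 1/(1 + K1/[H⁺] + K1K2/[H⁺]²) = 1/(1 + 10^+1.77 + 10^+0.36) = 0.01608
DIC = [CO2*]/α₀ = 1.486×10^-5 / 0.01608 = 0.9242 mmol/kg
CA = (α₁ + 2α₂)·DIC = (0.9471 + 2×0.03685) × 0.9242 = 0.943 mmol/kg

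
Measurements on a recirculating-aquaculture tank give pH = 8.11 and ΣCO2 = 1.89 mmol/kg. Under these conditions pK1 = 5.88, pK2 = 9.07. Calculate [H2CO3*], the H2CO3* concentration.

[CO2*] = 9.98 μmol/kg

α₀ = 1 / (1 + K1/[H⁺] + K1K2/[H⁺]²) = 1 / (1 + 10^+2.23 + 10^+1.27)
   = 1 / (1 + 169.82 + 18.621) = 1/189.45 = 0.005279
[CO2*] = α₀ × DIC = 0.005279 × 1.89 = 0.00998 mmol/kg = 9.98 μmol/kg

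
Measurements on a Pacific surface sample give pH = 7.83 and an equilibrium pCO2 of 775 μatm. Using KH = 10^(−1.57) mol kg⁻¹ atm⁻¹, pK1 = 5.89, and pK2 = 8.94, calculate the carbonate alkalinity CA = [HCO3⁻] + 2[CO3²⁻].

CA = 2.10 mmol/kg

[CO2*] = KH · pCO2 = 10^(−1.57) × 775×10^-6 = 2.086×10^-5 mol/kg
α₀ = 1/(1 + K1/[H⁺] + K1K2/[H⁺]²) = 1/(1 + 10^+1.94 + 10^+0.83) = 0.01054
DIC = [CO2*]/α₀ = 2.086×10^-5 / 0.01054 = 1.979 mmol/kg
CA = (α₁ + 2α₂)·DIC = (0.9182 + 2×0.07127) × 1.979 = 2.10 mmol/kg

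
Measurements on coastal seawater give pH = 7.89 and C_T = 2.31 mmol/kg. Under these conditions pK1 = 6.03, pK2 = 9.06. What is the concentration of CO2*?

α₀ = 1 / (1 + K1/[H⁺] + K1K2/[H⁺]²) = 1 / (1 + 10^+1.86 + 10^+0.69)
   = 1 / (1 + 72.444 + 4.8978) = 1/78.341 = 0.01276
[CO2*] = α₀ × DIC = 0.01276 × 2.31 = 0.0295 mmol/kg

[CO2*] = 0.0295 mmol/kg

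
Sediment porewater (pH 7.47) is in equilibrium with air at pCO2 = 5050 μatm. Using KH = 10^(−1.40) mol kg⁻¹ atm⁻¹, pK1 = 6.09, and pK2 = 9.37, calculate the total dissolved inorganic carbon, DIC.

DIC = 5.08 mmol/kg

[CO2*] = KH · pCO2 = 10^(−1.40) × 5050×10^-6 = 2.010×10^-4 mol/kg
α₀ = 1/(1 + K1/[H⁺] + K1K2/[H⁺]²) = 1/(1 + 10^+1.38 + 10^-0.52) = 0.03954
DIC = [CO2*]/α₀ = 2.010×10^-4 / 0.03954 = 5.08 mmol/kg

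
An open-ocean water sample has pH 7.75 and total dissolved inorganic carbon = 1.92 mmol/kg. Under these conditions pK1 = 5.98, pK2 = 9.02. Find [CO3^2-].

α₂ = 1 / (1 + [H⁺]/K2 + [H⁺]²/(K1K2)) = 1 / (1 + 10^+1.27 + 10^-0.50)
   = 1 / (1 + 18.621 + 0.31623) = 1/19.937 = 0.05016
[CO3²⁻] = α₂ × DIC = 0.05016 × 1.92 = 0.0963 mmol/kg

[CO3²⁻] = 0.0963 mmol/kg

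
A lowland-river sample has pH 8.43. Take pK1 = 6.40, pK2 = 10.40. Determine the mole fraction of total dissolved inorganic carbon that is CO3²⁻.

α₂ = 0.0105

α₂ = 1 / (1 + [H⁺]/K2 + [H⁺]²/(K1K2)) = 1 / (1 + 10^+1.97 + 10^-0.06)
   = 1 / (1 + 93.325 + 0.87096) = 1/95.196 = 0.01050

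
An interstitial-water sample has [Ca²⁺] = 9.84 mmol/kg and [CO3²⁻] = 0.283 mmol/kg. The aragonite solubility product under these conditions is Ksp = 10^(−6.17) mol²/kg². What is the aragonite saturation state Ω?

Ksp = 10^(−6.17) = 6.761×10^-7
Ω = [Ca²⁺][CO3²⁻]/Ksp = (9.84×10^-3)(0.283×10^-3) / 6.761×10^-7 = 4.12

Ω = 4.12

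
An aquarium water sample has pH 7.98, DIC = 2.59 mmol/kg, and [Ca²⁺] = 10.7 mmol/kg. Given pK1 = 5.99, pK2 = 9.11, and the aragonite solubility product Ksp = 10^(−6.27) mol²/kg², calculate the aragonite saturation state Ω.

Ω = 3.53

α₂ = 1 / (1 + [H⁺]/K2 + [H⁺]²/(K1K2)) = 1 / (1 + 10^+1.13 + 10^-0.86)
   = 1 / (1 + 13.490 + 0.13804) = 1/14.628 = 0.06836
[CO3²⁻] = α₂ × DIC = 0.06836 × 2.59 = 0.1771 mmol/kg
Ksp = 10^(−6.27) = 5.370×10^-7
Ω = [Ca²⁺][CO3²⁻]/Ksp = (10.7×10^-3)(1.771×10^-4) / 5.370×10^-7 = 3.53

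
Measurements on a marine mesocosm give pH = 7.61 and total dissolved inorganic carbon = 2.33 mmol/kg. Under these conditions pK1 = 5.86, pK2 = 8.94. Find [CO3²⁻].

α₂ = 1 / (1 + [H⁺]/K2 + [H⁺]²/(K1K2)) = 1 / (1 + 10^+1.33 + 10^-0.42)
   = 1 / (1 + 21.380 + 0.38019) = 1/22.760 = 0.04394
[CO3²⁻] = α₂ × DIC = 0.04394 × 2.33 = 0.102 mmol/kg

[CO3²⁻] = 0.102 mmol/kg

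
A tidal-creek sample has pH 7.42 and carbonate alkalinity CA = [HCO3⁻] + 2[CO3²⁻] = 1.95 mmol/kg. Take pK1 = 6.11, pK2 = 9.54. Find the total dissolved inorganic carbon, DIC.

DIC = 2.03 mmol/kg

CA = [HCO3⁻] + 2[CO3²⁻] = (α₁ + 2α₂)·DIC
At pH 7.42: [H⁺]/K1 = 10^-1.31 = 0.048978, K2/[H⁺] = 10^-2.12 = 0.0075858
α₁ = 1/(1 + 0.048978 + 0.0075858) = 1/1.0566 = 0.9465; α₂ = α₁·K2/[H⁺] = 0.007180
α₁ + 2α₂ = 0.9608
DIC = CA / (α₁ + 2α₂) = 1.95 / 0.9608 = 2.03 mmol/kg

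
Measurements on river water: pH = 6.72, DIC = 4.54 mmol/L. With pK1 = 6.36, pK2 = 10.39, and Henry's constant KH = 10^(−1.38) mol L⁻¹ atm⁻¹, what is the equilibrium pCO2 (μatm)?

pCO2 = 3.31×10^4 μatm

α₀ = 1 / (1 + K1/[H⁺] + K1K2/[H⁺]²) = 1 / (1 + 10^+0.36 + 10^-3.31)
   = 1 / (1 + 2.2909 + 0.00048978) = 1/3.2914 = 0.3038
[CO2*] = α₀ × DIC = 0.3038 × 4.54 = 1.379 mmol/L
pCO2 = [CO2*]/KH = 1.379×10^-3 / 4.169×10^-2 = 3.31×10^4 μatm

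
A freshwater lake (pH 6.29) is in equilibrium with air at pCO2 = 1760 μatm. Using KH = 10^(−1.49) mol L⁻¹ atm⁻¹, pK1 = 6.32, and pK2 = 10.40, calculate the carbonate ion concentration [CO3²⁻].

[CO3²⁻] = 0.00413 μmol/L

[CO2*] = KH · pCO2 = 10^(−1.49) × 1760×10^-6 = 5.695×10^-5 mol/L
α₀ = 1/(1 + K1/[H⁺] + K1K2/[H⁺]²) = 1/(1 + 10^-0.03 + 10^-4.14) = 0.5172
DIC = [CO2*]/α₀ = 5.695×10^-5 / 0.5172 = 0.1101 mmol/L
[CO3²⁻] = α₂·DIC; α₂ = 3.747×10^-5, so [CO3²⁻] = 3.747×10^-5 × 0.1101 = 4.13×10^-6 mmol/L = 0.00413 μmol/L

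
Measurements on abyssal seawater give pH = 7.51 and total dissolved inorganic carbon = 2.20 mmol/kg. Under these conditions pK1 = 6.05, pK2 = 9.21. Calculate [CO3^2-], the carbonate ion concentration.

[CO3²⁻] = 0.0416 mmol/kg

α₂ = 1 / (1 + [H⁺]/K2 + [H⁺]²/(K1K2)) = 1 / (1 + 10^+1.70 + 10^+0.24)
   = 1 / (1 + 50.119 + 1.7378) = 1/52.857 = 0.01892
[CO3²⁻] = α₂ × DIC = 0.01892 × 2.20 = 0.0416 mmol/kg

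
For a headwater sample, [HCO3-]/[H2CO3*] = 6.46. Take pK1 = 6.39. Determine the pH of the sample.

From K1 = [H⁺][HCO3-]/[H2CO3*]:  pH = pK1 + log₁₀([HCO3-]/[H2CO3*])
log₁₀(6.46) = +0.810
pH = 6.39 + (+0.810) = 7.20

pH = 7.20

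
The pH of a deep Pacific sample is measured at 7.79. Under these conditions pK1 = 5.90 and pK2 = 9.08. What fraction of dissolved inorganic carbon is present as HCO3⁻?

α₁ = 0.940

α₁ = 1 / (1 + [H⁺]/K1 + K2/[H⁺]) = 1 / (1 + 10^-1.89 + 10^-1.29)
   = 1 / (1 + 0.012882 + 0.051286) = 1/1.0642 = 0.9397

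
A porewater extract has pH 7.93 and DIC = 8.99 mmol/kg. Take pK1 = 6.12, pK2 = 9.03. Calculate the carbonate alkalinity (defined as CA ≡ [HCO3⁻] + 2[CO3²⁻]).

CA = 9.52 mmol/kg

CA = [HCO3⁻] + 2[CO3²⁻] = (α₁ + 2α₂)·DIC
At pH 7.93: [H⁺]/K1 = 10^-1.81 = 0.015488, K2/[H⁺] = 10^-1.10 = 0.079433
α₁ = 1/(1 + 0.015488 + 0.079433) = 1/1.0949 = 0.9133; α₂ = α₁·K2/[H⁺] = 0.07255
α₁ + 2α₂ = 1.0584
CA = 1.0584 × 8.99 = 9.52 mmol/kg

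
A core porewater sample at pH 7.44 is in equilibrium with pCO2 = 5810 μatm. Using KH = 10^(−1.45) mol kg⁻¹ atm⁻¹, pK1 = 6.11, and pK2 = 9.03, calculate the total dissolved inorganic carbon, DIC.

[CO2*] = KH · pCO2 = 10^(−1.45) × 5810×10^-6 = 2.061×10^-4 mol/kg
α₀ = 1/(1 + K1/[H⁺] + K1K2/[H⁺]²) = 1/(1 + 10^+1.33 + 10^-0.26) = 0.04361
DIC = [CO2*]/α₀ = 2.061×10^-4 / 0.04361 = 4.73 mmol/kg

DIC = 4.73 mmol/kg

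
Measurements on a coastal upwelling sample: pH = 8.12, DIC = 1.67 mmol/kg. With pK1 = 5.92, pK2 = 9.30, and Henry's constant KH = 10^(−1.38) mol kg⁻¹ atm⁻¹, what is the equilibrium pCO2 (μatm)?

α₀ = 1 / (1 + K1/[H⁺] + K1K2/[H⁺]²) = 1 / (1 + 10^+2.20 + 10^+1.02)
   = 1 / (1 + 158.49 + 10.471) = 1/169.96 = 0.005884
[CO2*] = α₀ × DIC = 0.005884 × 1.67 = 0.009826 mmol/kg = 9.826 μmol/kg
pCO2 = [CO2*]/KH = 9.826×10^-6 / 4.169×10^-2 = 236 μatm

pCO2 = 236 μatm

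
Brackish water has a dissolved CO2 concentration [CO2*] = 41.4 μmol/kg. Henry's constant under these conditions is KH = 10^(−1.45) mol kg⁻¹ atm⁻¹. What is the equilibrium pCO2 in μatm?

KH = 10^(−1.45) = 3.548×10^-2 mol kg⁻¹ atm⁻¹
pCO2 = [CO2*]/KH = 41.4×10^-6 / 3.548×10^-2 = 1.17×10^-3 atm = 1170 μatm

pCO2 = 1170 μatm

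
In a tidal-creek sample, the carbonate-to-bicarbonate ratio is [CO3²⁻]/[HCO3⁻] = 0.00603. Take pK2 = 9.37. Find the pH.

From K2 = [H⁺][CO3²⁻]/[HCO3⁻]:  pH = pK2 + log₁₀([CO3²⁻]/[HCO3⁻])
log₁₀(0.00603) = -2.220
pH = 9.37 + (-2.220) = 7.15

pH = 7.15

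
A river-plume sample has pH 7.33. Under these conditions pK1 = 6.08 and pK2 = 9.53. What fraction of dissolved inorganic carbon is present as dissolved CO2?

α₀ = 1 / (1 + K1/[H⁺] + K1K2/[H⁺]²) = 1 / (1 + 10^+1.25 + 10^-0.95)
   = 1 / (1 + 17.783 + 0.11220) = 1/18.895 = 0.05292

α₀ = 0.0529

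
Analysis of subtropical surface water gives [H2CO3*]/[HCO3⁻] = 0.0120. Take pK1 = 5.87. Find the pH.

pH = 7.79

From K1 = [H⁺][HCO3⁻]/[H2CO3*]:  pH = pK1 − log₁₀([H2CO3*]/[HCO3⁻])
log₁₀(0.0120) = -1.921
pH = 5.87 − (-1.921) = 7.79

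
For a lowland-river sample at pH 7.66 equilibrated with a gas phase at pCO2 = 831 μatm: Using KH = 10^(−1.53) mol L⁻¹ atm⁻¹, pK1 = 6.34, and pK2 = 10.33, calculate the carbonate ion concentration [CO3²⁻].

[CO3²⁻] = 1.10 μmol/L

[CO2*] = KH · pCO2 = 10^(−1.53) × 831×10^-6 = 2.452×10^-5 mol/L
α₀ = 1/(1 + K1/[H⁺] + K1K2/[H⁺]²) = 1/(1 + 10^+1.32 + 10^-1.35) = 0.04558
DIC = [CO2*]/α₀ = 2.452×10^-5 / 0.04558 = 0.5380 mmol/L
[CO3²⁻] = α₂·DIC; α₂ = 0.002036, so [CO3²⁻] = 0.002036 × 0.5380 = 0.00110 mmol/L = 1.10 μmol/L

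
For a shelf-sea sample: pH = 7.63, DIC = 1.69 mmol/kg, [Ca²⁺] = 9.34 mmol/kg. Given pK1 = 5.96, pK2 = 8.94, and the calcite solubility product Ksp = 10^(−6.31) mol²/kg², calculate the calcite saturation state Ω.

α₂ = 1 / (1 + [H⁺]/K2 + [H⁺]²/(K1K2)) = 1 / (1 + 10^+1.31 + 10^-0.36)
   = 1 / (1 + 20.417 + 0.43652) = 1/21.854 = 0.04576
[CO3²⁻] = α₂ × DIC = 0.04576 × 1.69 = 0.07733 mmol/kg
Ksp = 10^(−6.31) = 4.898×10^-7
Ω = [Ca²⁺][CO3²⁻]/Ksp = (9.34×10^-3)(7.733×10^-5) / 4.898×10^-7 = 1.47

Ω = 1.47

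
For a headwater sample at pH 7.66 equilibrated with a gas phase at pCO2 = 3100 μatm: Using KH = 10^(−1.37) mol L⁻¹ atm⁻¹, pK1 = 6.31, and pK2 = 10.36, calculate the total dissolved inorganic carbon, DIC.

[CO2*] = KH · pCO2 = 10^(−1.37) × 3100×10^-6 = 1.322×10^-4 mol/L
α₀ = 1/(1 + K1/[H⁺] + K1K2/[H⁺]²) = 1/(1 + 10^+1.35 + 10^-1.35) = 0.04268
DIC = [CO2*]/α₀ = 1.322×10^-4 / 0.04268 = 3.10 mmol/L

DIC = 3.10 mmol/L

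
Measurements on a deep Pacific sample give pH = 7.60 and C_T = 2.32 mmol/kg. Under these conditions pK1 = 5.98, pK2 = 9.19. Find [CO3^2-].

[CO3²⁻] = 0.0568 mmol/kg

α₂ = 1 / (1 + [H⁺]/K2 + [H⁺]²/(K1K2)) = 1 / (1 + 10^+1.59 + 10^-0.03)
   = 1 / (1 + 38.905 + 0.93325) = 1/40.838 = 0.02449
[CO3²⁻] = α₂ × DIC = 0.02449 × 2.32 = 0.0568 mmol/kg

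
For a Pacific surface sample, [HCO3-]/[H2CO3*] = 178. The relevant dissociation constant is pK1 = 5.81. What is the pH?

pH = 8.06

From K1 = [H⁺][HCO3-]/[H2CO3*]:  pH = pK1 + log₁₀([HCO3-]/[H2CO3*])
log₁₀(178) = +2.250
pH = 5.81 + (+2.250) = 8.06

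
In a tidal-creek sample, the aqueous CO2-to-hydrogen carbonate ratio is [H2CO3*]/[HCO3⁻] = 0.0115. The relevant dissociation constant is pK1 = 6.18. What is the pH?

pH = 8.12

From K1 = [H⁺][HCO3⁻]/[H2CO3*]:  pH = pK1 − log₁₀([H2CO3*]/[HCO3⁻])
log₁₀(0.0115) = -1.939
pH = 6.18 − (-1.939) = 8.12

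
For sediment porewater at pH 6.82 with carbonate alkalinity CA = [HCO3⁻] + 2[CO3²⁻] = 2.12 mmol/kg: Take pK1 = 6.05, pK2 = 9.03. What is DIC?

DIC = 2.46 mmol/kg

CA = [HCO3⁻] + 2[CO3²⁻] = (α₁ + 2α₂)·DIC
At pH 6.82: [H⁺]/K1 = 10^-0.77 = 0.16982, K2/[H⁺] = 10^-2.21 = 0.0061660
α₁ = 1/(1 + 0.16982 + 0.0061660) = 1/1.1760 = 0.8503; α₂ = α₁·K2/[H⁺] = 0.005243
α₁ + 2α₂ = 0.8608
DIC = CA / (α₁ + 2α₂) = 2.12 / 0.8608 = 2.46 mmol/kg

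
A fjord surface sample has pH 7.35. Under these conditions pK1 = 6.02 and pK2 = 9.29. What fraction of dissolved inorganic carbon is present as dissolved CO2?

α₀ = 1 / (1 + K1/[H⁺] + K1K2/[H⁺]²) = 1 / (1 + 10^+1.33 + 10^-0.61)
   = 1 / (1 + 21.380 + 0.24547) = 1/22.625 = 0.04420

α₀ = 0.0442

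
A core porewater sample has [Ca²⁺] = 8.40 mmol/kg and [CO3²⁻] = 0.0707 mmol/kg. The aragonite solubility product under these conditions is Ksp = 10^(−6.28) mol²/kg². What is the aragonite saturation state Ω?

Ksp = 10^(−6.28) = 5.248×10^-7
Ω = [Ca²⁺][CO3²⁻]/Ksp = (8.40×10^-3)(0.0707×10^-3) / 5.248×10^-7 = 1.13

Ω = 1.13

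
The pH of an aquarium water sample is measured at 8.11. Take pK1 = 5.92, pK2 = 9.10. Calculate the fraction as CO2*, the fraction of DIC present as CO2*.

α₀ = 0.00582

α₀ = 1 / (1 + K1/[H⁺] + K1K2/[H⁺]²) = 1 / (1 + 10^+2.19 + 10^+1.20)
   = 1 / (1 + 154.88 + 15.849) = 1/171.73 = 0.005823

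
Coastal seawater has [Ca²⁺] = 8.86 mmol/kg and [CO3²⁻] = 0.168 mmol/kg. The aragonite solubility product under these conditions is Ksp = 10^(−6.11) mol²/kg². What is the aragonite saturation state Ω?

Ksp = 10^(−6.11) = 7.762×10^-7
Ω = [Ca²⁺][CO3²⁻]/Ksp = (8.86×10^-3)(0.168×10^-3) / 7.762×10^-7 = 1.92

Ω = 1.92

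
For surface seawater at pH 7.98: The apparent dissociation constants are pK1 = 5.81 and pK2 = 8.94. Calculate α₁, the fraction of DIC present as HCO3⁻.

α₁ = 1 / (1 + [H⁺]/K1 + K2/[H⁺]) = 1 / (1 + 10^-2.17 + 10^-0.96)
   = 1 / (1 + 0.0067608 + 0.10965) = 1/1.1164 = 0.8957

α₁ = 0.896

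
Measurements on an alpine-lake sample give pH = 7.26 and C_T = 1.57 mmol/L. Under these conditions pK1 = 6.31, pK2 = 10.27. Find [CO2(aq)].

α₀ = 1 / (1 + K1/[H⁺] + K1K2/[H⁺]²) = 1 / (1 + 10^+0.95 + 10^-2.06)
   = 1 / (1 + 8.9125 + 0.0087096) = 1/9.9212 = 0.1008
[CO2*] = α₀ × DIC = 0.1008 × 1.57 = 0.158 mmol/L

[CO2*] = 0.158 mmol/L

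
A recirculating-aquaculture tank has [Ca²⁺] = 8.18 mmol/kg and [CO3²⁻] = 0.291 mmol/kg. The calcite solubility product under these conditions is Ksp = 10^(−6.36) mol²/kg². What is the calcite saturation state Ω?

Ω = 5.45

Ksp = 10^(−6.36) = 4.365×10^-7
Ω = [Ca²⁺][CO3²⁻]/Ksp = (8.18×10^-3)(0.291×10^-3) / 4.365×10^-7 = 5.45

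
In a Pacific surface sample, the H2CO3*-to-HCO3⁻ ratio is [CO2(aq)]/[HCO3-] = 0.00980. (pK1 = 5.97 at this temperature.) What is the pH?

pH = 7.98

From K1 = [H⁺][HCO3-]/[CO2(aq)]:  pH = pK1 − log₁₀([CO2(aq)]/[HCO3-])
log₁₀(0.00980) = -2.009
pH = 5.97 − (-2.009) = 7.98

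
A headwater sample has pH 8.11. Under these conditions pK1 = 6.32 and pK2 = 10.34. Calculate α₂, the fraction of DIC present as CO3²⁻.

α₂ = 0.00576

α₂ = 1 / (1 + [H⁺]/K2 + [H⁺]²/(K1K2)) = 1 / (1 + 10^+2.23 + 10^+0.44)
   = 1 / (1 + 169.82 + 2.7542) = 1/173.58 = 0.005761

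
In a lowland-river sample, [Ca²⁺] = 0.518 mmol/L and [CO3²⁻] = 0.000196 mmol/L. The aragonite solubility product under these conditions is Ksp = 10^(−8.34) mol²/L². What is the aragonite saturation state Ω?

Ω = 0.0222

Ksp = 10^(−8.34) = 4.571×10^-9
Ω = [Ca²⁺][CO3²⁻]/Ksp = (0.518×10^-3)(0.000196×10^-3) / 4.571×10^-9 = 0.0222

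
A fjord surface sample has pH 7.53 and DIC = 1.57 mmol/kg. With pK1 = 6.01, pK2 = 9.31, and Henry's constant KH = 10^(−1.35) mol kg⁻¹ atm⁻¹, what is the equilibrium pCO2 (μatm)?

α₀ = 1 / (1 + K1/[H⁺] + K1K2/[H⁺]²) = 1 / (1 + 10^+1.52 + 10^-0.26)
   = 1 / (1 + 33.113 + 0.54954) = 1/34.663 = 0.02885
[CO2*] = α₀ × DIC = 0.02885 × 1.57 = 0.04529 mmol/kg
pCO2 = [CO2*]/KH = 4.529×10^-5 / 4.467×10^-2 = 1010 μatm

pCO2 = 1010 μatm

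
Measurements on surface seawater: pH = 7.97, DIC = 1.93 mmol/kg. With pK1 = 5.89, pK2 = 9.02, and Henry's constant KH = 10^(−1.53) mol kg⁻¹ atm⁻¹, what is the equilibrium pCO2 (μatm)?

pCO2 = 496 μatm

α₀ = 1 / (1 + K1/[H⁺] + K1K2/[H⁺]²) = 1 / (1 + 10^+2.08 + 10^+1.03)
   = 1 / (1 + 120.23 + 10.715) = 1/131.94 = 0.007579
[CO2*] = α₀ × DIC = 0.007579 × 1.93 = 0.01463 mmol/kg = 14.63 μmol/kg
pCO2 = [CO2*]/KH = 1.463×10^-5 / 2.951×10^-2 = 496 μatm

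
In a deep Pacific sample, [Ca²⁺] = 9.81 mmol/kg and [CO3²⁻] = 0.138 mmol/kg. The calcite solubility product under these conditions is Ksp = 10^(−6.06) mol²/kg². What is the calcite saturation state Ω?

Ω = 1.55

Ksp = 10^(−6.06) = 8.710×10^-7
Ω = [Ca²⁺][CO3²⁻]/Ksp = (9.81×10^-3)(0.138×10^-3) / 8.710×10^-7 = 1.55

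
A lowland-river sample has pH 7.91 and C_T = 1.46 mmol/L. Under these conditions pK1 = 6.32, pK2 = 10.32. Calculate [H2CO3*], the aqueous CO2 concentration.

α₀ = 1 / (1 + K1/[H⁺] + K1K2/[H⁺]²) = 1 / (1 + 10^+1.59 + 10^-0.82)
   = 1 / (1 + 38.905 + 0.15136) = 1/40.056 = 0.02497
[CO2*] = α₀ × DIC = 0.02497 × 1.46 = 0.0364 mmol/L

[CO2*] = 0.0364 mmol/L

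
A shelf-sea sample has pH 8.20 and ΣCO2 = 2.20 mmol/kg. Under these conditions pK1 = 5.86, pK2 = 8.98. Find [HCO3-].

α₁ = 1 / (1 + [H⁺]/K1 + K2/[H⁺]) = 1 / (1 + 10^-2.34 + 10^-0.78)
   = 1 / (1 + 0.0045709 + 0.16596) = 1/1.1705 = 0.8543
[HCO3⁻] = α₁ × DIC = 0.8543 × 2.20 = 1.88 mmol/kg

[HCO3⁻] = 1.88 mmol/kg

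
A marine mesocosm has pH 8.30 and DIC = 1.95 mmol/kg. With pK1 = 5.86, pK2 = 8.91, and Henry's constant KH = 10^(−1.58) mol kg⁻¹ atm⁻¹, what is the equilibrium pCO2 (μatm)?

pCO2 = 215 μatm

α₀ = 1 / (1 + K1/[H⁺] + K1K2/[H⁺]²) = 1 / (1 + 10^+2.44 + 10^+1.83)
   = 1 / (1 + 275.42 + 67.608) = 1/344.03 = 0.002907
[CO2*] = α₀ × DIC = 0.002907 × 1.95 = 0.005668 mmol/kg = 5.668 μmol/kg
pCO2 = [CO2*]/KH = 5.668×10^-6 / 2.630×10^-2 = 215 μatm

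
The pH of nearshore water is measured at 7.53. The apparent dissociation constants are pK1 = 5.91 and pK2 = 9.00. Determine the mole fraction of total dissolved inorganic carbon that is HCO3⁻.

α₁ = 0.945

α₁ = 1 / (1 + [H⁺]/K1 + K2/[H⁺]) = 1 / (1 + 10^-1.62 + 10^-1.47)
   = 1 / (1 + 0.023988 + 0.033884) = 1/1.0579 = 0.9453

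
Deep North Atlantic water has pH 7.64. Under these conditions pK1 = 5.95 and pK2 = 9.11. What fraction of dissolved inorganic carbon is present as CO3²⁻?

α₂ = 1 / (1 + [H⁺]/K2 + [H⁺]²/(K1K2)) = 1 / (1 + 10^+1.47 + 10^-0.22)
   = 1 / (1 + 29.512 + 0.60256) = 1/31.115 = 0.03214

α₂ = 0.0321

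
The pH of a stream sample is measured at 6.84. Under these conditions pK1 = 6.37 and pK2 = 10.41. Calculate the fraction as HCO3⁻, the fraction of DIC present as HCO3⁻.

α₁ = 1 / (1 + [H⁺]/K1 + K2/[H⁺]) = 1 / (1 + 10^-0.47 + 10^-3.57)
   = 1 / (1 + 0.33884 + 0.00026915) = 1/1.3391 = 0.7468

α₁ = 0.747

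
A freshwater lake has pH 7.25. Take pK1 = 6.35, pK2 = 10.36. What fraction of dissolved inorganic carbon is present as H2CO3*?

α₀ = 0.112

α₀ = 1 / (1 + K1/[H⁺] + K1K2/[H⁺]²) = 1 / (1 + 10^+0.90 + 10^-2.21)
   = 1 / (1 + 7.9433 + 0.0061660) = 1/8.9494 = 0.1117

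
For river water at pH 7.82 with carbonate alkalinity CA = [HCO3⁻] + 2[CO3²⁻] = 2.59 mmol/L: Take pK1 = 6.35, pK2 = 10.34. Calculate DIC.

DIC = 2.67 mmol/L

CA = [HCO3⁻] + 2[CO3²⁻] = (α₁ + 2α₂)·DIC
At pH 7.82: [H⁺]/K1 = 10^-1.47 = 0.033884, K2/[H⁺] = 10^-2.52 = 0.0030200
α₁ = 1/(1 + 0.033884 + 0.0030200) = 1/1.0369 = 0.9644; α₂ = α₁·K2/[H⁺] = 0.002912
α₁ + 2α₂ = 0.9702
DIC = CA / (α₁ + 2α₂) = 2.59 / 0.9702 = 2.67 mmol/L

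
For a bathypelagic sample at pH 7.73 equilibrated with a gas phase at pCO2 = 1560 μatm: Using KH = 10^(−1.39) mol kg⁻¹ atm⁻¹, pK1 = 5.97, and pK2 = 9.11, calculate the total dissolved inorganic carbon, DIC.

[CO2*] = KH · pCO2 = 10^(−1.39) × 1560×10^-6 = 6.355×10^-5 mol/kg
α₀ = 1/(1 + K1/[H⁺] + K1K2/[H⁺]²) = 1/(1 + 10^+1.76 + 10^+0.38) = 0.01641
DIC = [CO2*]/α₀ = 6.355×10^-5 / 0.01641 = 3.87 mmol/kg

DIC = 3.87 mmol/kg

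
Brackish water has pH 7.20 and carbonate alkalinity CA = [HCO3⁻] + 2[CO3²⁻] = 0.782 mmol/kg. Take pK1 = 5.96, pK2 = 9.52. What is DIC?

CA = [HCO3⁻] + 2[CO3²⁻] = (α₁ + 2α₂)·DIC
At pH 7.20: [H⁺]/K1 = 10^-1.24 = 0.057544, K2/[H⁺] = 10^-2.32 = 0.0047863
α₁ = 1/(1 + 0.057544 + 0.0047863) = 1/1.0623 = 0.9413; α₂ = α₁·K2/[H⁺] = 0.004505
α₁ + 2α₂ = 0.9503
DIC = CA / (α₁ + 2α₂) = 0.782 / 0.9503 = 0.823 mmol/kg

DIC = 0.823 mmol/kg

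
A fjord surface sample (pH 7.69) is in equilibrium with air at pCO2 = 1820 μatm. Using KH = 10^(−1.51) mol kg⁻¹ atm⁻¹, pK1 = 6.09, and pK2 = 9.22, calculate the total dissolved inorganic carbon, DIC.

[CO2*] = KH · pCO2 = 10^(−1.51) × 1820×10^-6 = 5.624×10^-5 mol/kg
α₀ = 1/(1 + K1/[H⁺] + K1K2/[H⁺]²) = 1/(1 + 10^+1.60 + 10^+0.07) = 0.02382
DIC = [CO2*]/α₀ = 5.624×10^-5 / 0.02382 = 2.36 mmol/kg

DIC = 2.36 mmol/kg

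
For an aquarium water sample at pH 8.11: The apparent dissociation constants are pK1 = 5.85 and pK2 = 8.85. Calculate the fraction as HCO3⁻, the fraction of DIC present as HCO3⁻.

α₁ = 0.842

α₁ = 1 / (1 + [H⁺]/K1 + K2/[H⁺]) = 1 / (1 + 10^-2.26 + 10^-0.74)
   = 1 / (1 + 0.0054954 + 0.18197) = 1/1.1875 = 0.8421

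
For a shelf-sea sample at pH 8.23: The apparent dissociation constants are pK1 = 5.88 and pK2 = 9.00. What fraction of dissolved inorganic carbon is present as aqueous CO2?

α₀ = 1 / (1 + K1/[H⁺] + K1K2/[H⁺]²) = 1 / (1 + 10^+2.35 + 10^+1.58)
   = 1 / (1 + 223.87 + 38.019) = 1/262.89 = 0.003804

α₀ = 0.00380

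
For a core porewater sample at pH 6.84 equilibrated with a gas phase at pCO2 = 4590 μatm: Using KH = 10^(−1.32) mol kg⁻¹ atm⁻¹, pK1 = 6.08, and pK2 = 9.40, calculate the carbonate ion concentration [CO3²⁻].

[CO3²⁻] = 3.48 μmol/kg

[CO2*] = KH · pCO2 = 10^(−1.32) × 4590×10^-6 = 2.197×10^-4 mol/kg
α₀ = 1/(1 + K1/[H⁺] + K1K2/[H⁺]²) = 1/(1 + 10^+0.76 + 10^-1.80) = 0.1477
DIC = [CO2*]/α₀ = 2.197×10^-4 / 0.1477 = 1.487 mmol/kg
[CO3²⁻] = α₂·DIC; α₂ = 0.002341, so [CO3²⁻] = 0.002341 × 1.487 = 0.00348 mmol/kg = 3.48 μmol/kg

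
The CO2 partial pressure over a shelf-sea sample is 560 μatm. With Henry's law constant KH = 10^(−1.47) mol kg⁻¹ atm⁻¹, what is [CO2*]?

KH = 10^(−1.47) = 3.388×10^-2 mol kg⁻¹ atm⁻¹
[CO2*] = KH · pCO2 = 3.388×10^-2 × 560×10^-6 atm = 1.90×10^-5 mol/kg

[CO2*] = 19.0 μmol/kg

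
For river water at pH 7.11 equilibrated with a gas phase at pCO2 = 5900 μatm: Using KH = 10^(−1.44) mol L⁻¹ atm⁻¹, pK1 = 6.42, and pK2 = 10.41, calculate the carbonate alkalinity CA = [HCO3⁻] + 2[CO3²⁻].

[CO2*] = KH · pCO2 = 10^(−1.44) × 5900×10^-6 = 2.142×10^-4 mol/L
α₀ = 1/(1 + K1/[H⁺] + K1K2/[H⁺]²) = 1/(1 + 10^+0.69 + 10^-2.61) = 0.1695
DIC = [CO2*]/α₀ = 2.142×10^-4 / 0.1695 = 1.264 mmol/L
CA = (α₁ + 2α₂)·DIC = (0.8301 + 2×0.0004160) × 1.264 = 1.05 mmol/L

CA = 1.05 mmol/L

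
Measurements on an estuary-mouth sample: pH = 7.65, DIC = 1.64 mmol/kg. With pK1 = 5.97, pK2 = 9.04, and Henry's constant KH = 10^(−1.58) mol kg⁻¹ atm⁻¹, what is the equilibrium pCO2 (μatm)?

pCO2 = 1230 μatm

α₀ = 1 / (1 + K1/[H⁺] + K1K2/[H⁺]²) = 1 / (1 + 10^+1.68 + 10^+0.29)
   = 1 / (1 + 47.863 + 1.9498) = 1/50.813 = 0.01968
[CO2*] = α₀ × DIC = 0.01968 × 1.64 = 0.03228 mmol/kg
pCO2 = [CO2*]/KH = 3.228×10^-5 / 2.630×10^-2 = 1230 μatm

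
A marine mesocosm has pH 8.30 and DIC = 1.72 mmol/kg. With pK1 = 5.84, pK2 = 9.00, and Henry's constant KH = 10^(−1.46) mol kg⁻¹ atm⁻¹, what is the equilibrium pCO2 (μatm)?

α₀ = 1 / (1 + K1/[H⁺] + K1K2/[H⁺]²) = 1 / (1 + 10^+2.46 + 10^+1.76)
   = 1 / (1 + 288.40 + 57.544) = 1/346.95 = 0.002882
[CO2*] = α₀ × DIC = 0.002882 × 1.72 = 0.004958 mmol/kg = 4.958 μmol/kg
pCO2 = [CO2*]/KH = 4.958×10^-6 / 3.467×10^-2 = 143 μatm

pCO2 = 143 μatm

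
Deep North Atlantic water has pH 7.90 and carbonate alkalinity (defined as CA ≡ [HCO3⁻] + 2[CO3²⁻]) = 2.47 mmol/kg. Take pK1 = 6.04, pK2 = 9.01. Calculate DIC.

CA = [HCO3⁻] + 2[CO3²⁻] = (α₁ + 2α₂)·DIC
At pH 7.90: [H⁺]/K1 = 10^-1.86 = 0.013804, K2/[H⁺] = 10^-1.11 = 0.077625
α₁ = 1/(1 + 0.013804 + 0.077625) = 1/1.0914 = 0.9162; α₂ = α₁·K2/[H⁺] = 0.07112
α₁ + 2α₂ = 1.0585
DIC = CA / (α₁ + 2α₂) = 2.47 / 1.0585 = 2.33 mmol/kg

DIC = 2.33 mmol/kg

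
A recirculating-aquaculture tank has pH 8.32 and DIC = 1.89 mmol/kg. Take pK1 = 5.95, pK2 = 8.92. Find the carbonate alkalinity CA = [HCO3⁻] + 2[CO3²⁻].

CA = [HCO3⁻] + 2[CO3²⁻] = (α₁ + 2α₂)·DIC
At pH 8.32: [H⁺]/K1 = 10^-2.37 = 0.0042658, K2/[H⁺] = 10^-0.60 = 0.25119
α₁ = 1/(1 + 0.0042658 + 0.25119) = 1/1.2555 = 0.7965; α₂ = α₁·K2/[H⁺] = 0.2001
α₁ + 2α₂ = 1.1967
CA = 1.1967 × 1.89 = 2.26 mmol/kg

CA = 2.26 mmol/kg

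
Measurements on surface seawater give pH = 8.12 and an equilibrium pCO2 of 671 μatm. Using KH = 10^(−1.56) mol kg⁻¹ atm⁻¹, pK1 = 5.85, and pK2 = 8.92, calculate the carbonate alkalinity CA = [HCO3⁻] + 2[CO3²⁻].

CA = 4.53 mmol/kg

[CO2*] = KH · pCO2 = 10^(−1.56) × 671×10^-6 = 1.848×10^-5 mol/kg
α₀ = 1/(1 + K1/[H⁺] + K1K2/[H⁺]²) = 1/(1 + 10^+2.27 + 10^+1.47) = 0.004614
DIC = [CO2*]/α₀ = 1.848×10^-5 / 0.004614 = 4.005 mmol/kg
CA = (α₁ + 2α₂)·DIC = (0.8592 + 2×0.1362) × 4.005 = 4.53 mmol/kg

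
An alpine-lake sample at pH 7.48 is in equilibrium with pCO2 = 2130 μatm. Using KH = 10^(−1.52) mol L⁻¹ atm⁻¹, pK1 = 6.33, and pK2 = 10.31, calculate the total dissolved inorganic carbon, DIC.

DIC = 0.974 mmol/L

[CO2*] = KH · pCO2 = 10^(−1.52) × 2130×10^-6 = 6.432×10^-5 mol/L
α₀ = 1/(1 + K1/[H⁺] + K1K2/[H⁺]²) = 1/(1 + 10^+1.15 + 10^-1.68) = 0.06602
DIC = [CO2*]/α₀ = 6.432×10^-5 / 0.06602 = 0.974 mmol/L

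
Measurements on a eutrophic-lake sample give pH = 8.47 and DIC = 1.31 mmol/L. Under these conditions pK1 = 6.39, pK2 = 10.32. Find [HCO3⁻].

[HCO3⁻] = 1.28 mmol/L

α₁ = 1 / (1 + [H⁺]/K1 + K2/[H⁺]) = 1 / (1 + 10^-2.08 + 10^-1.85)
   = 1 / (1 + 0.0083176 + 0.014125) = 1/1.0224 = 0.9780
[HCO3⁻] = α₁ × DIC = 0.9780 × 1.31 = 1.28 mmol/L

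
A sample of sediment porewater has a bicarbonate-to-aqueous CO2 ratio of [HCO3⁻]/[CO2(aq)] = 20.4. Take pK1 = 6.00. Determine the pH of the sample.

From K1 = [H⁺][HCO3⁻]/[CO2(aq)]:  pH = pK1 + log₁₀([HCO3⁻]/[CO2(aq)])
log₁₀(20.4) = +1.310
pH = 6.00 + (+1.310) = 7.31

pH = 7.31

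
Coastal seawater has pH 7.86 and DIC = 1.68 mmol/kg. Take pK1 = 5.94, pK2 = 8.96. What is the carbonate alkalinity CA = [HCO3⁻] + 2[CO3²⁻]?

CA = [HCO3⁻] + 2[CO3²⁻] = (α₁ + 2α₂)·DIC
At pH 7.86: [H⁺]/K1 = 10^-1.92 = 0.012023, K2/[H⁺] = 10^-1.10 = 0.079433
α₁ = 1/(1 + 0.012023 + 0.079433) = 1/1.0915 = 0.9162; α₂ = α₁·K2/[H⁺] = 0.07278
α₁ + 2α₂ = 1.0618
CA = 1.0618 × 1.68 = 1.78 mmol/kg

CA = 1.78 mmol/kg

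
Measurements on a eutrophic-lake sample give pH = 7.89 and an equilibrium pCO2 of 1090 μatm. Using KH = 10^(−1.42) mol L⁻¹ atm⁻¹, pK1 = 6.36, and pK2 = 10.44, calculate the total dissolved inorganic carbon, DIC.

[CO2*] = KH · pCO2 = 10^(−1.42) × 1090×10^-6 = 4.144×10^-5 mol/L
α₀ = 1/(1 + K1/[H⁺] + K1K2/[H⁺]²) = 1/(1 + 10^+1.53 + 10^-1.02) = 0.02859
DIC = [CO2*]/α₀ = 4.144×10^-5 / 0.02859 = 1.45 mmol/L

DIC = 1.45 mmol/L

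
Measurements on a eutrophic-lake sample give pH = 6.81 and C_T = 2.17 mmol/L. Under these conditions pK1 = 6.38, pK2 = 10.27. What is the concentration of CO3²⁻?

[CO3²⁻] = 0.548 μmol/L

α₂ = 1 / (1 + [H⁺]/K2 + [H⁺]²/(K1K2)) = 1 / (1 + 10^+3.46 + 10^+3.03)
   = 1 / (1 + 2884.0 + 1071.5) = 1/3956.6 = 0.0002527
[CO3²⁻] = α₂ × DIC = 0.0002527 × 2.17 = 0.000548 mmol/L = 0.548 μmol/L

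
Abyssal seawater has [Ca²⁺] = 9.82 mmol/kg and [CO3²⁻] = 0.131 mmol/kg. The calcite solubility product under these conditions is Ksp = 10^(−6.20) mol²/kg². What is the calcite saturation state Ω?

Ksp = 10^(−6.20) = 6.310×10^-7
Ω = [Ca²⁺][CO3²⁻]/Ksp = (9.82×10^-3)(0.131×10^-3) / 6.310×10^-7 = 2.04

Ω = 2.04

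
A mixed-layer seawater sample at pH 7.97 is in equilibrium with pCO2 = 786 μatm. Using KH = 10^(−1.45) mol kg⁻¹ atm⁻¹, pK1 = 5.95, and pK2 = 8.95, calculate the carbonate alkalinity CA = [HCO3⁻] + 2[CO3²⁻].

[CO2*] = KH · pCO2 = 10^(−1.45) × 786×10^-6 = 2.789×10^-5 mol/kg
α₀ = 1/(1 + K1/[H⁺] + K1K2/[H⁺]²) = 1/(1 + 10^+2.02 + 10^+1.04) = 0.008571
DIC = [CO2*]/α₀ = 2.789×10^-5 / 0.008571 = 3.254 mmol/kg
CA = (α₁ + 2α₂)·DIC = (0.8975 + 2×0.09398) × 3.254 = 3.53 mmol/kg

CA = 3.53 mmol/kg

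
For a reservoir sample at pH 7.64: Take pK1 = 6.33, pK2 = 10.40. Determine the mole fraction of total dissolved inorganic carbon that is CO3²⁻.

α₂ = 0.00165

α₂ = 1 / (1 + [H⁺]/K2 + [H⁺]²/(K1K2)) = 1 / (1 + 10^+2.76 + 10^+1.45)
   = 1 / (1 + 575.44 + 28.184) = 1/604.62 = 0.001654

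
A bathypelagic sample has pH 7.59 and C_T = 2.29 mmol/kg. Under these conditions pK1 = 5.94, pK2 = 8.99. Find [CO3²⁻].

α₂ = 1 / (1 + [H⁺]/K2 + [H⁺]²/(K1K2)) = 1 / (1 + 10^+1.40 + 10^-0.25)
   = 1 / (1 + 25.119 + 0.56234) = 1/26.681 = 0.03748
[CO3²⁻] = α₂ × DIC = 0.03748 × 2.29 = 0.0858 mmol/kg

[CO3²⁻] = 0.0858 mmol/kg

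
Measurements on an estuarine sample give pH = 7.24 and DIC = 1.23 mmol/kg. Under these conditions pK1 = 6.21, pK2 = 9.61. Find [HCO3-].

α₁ = 1 / (1 + [H⁺]/K1 + K2/[H⁺]) = 1 / (1 + 10^-1.03 + 10^-2.37)
   = 1 / (1 + 0.093325 + 0.0042658) = 1/1.0976 = 0.9111
[HCO3⁻] = α₁ × DIC = 0.9111 × 1.23 = 1.12 mmol/kg

[HCO3⁻] = 1.12 mmol/kg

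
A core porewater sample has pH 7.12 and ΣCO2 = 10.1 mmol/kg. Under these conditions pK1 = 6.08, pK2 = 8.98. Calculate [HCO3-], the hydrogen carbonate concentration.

α₁ = 1 / (1 + [H⁺]/K1 + K2/[H⁺]) = 1 / (1 + 10^-1.04 + 10^-1.86)
   = 1 / (1 + 0.091201 + 0.013804) = 1/1.1050 = 0.9050
[HCO3⁻] = α₁ × DIC = 0.9050 × 10.1 = 9.14 mmol/kg

[HCO3⁻] = 9.14 mmol/kg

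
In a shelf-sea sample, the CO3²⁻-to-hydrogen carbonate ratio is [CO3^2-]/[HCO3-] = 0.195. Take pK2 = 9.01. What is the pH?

pH = 8.30

From K2 = [H⁺][CO3^2-]/[HCO3-]:  pH = pK2 + log₁₀([CO3^2-]/[HCO3-])
log₁₀(0.195) = -0.710
pH = 9.01 + (-0.710) = 8.30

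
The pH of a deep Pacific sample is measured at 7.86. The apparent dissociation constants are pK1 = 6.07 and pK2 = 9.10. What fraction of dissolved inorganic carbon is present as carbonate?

α₂ = 0.0536

α₂ = 1 / (1 + [H⁺]/K2 + [H⁺]²/(K1K2)) = 1 / (1 + 10^+1.24 + 10^-0.55)
   = 1 / (1 + 17.378 + 0.28184) = 1/18.660 = 0.05359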